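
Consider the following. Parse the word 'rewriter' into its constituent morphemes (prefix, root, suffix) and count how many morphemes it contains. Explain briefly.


Step 1: Identify prefix: 're' (meaning: again)
Step 2: Identify root: 'write'
Step 3: Identify suffix(es): 'er'
Decomposition: re- (prefix: again) + write (root) + -er (suffix: one who)
Total morphemes: 3

3 morphemes (re- (prefix: again) + write (root) + -er (suffix: one who))


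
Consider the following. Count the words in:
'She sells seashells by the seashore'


Split into words: She | sells | seashells | by | the | seashore = 6 words.

6


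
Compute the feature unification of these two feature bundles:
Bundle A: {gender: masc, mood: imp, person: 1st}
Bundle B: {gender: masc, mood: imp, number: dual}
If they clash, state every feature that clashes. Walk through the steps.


Compare features:
gender: A=masc vs B=masc -> unified: masc
mood: A=imp vs B=imp -> unified: imp
number: A=_ vs B=dual -> unified: dual
person: A=1st vs B=_ -> unified: 1st
No clashes found.

Unified: {gender: masc, mood: imp, number: dual, person: 1st}


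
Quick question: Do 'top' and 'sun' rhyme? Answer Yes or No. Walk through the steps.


Rime (stressed vowel + following sounds) of 'top': -op = /ɒp/
Rime of 'sun': -un = /ʌn/
/ɒp/ and /ʌn/ are different ending sounds, so the words do not rhyme.

No


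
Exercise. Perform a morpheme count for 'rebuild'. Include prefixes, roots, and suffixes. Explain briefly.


Decomposition: re- (prefix) + build (root) = 2 morpheme(s)

2 morphemes


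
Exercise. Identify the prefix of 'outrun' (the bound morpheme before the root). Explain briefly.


The word 'outrun' = 'out' (prefix) + 'run' (root). The prefix is 'out'.

out


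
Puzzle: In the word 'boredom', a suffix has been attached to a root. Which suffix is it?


The word 'boredom' = 'bore' (root) + '-dom' (suffix). The suffix is '-dom'.

dom


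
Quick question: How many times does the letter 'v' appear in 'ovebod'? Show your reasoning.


Letter 'v' in 'ovebod': found at position(s) 2 = 1 occurrence(s).

1


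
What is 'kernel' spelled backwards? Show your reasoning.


Reverse 'kernel' character by character: 'lenrek'.

lenrek


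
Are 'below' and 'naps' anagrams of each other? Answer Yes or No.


Sorted letters of 'below': 'below'
Sorted letters of 'naps': 'anps'
They do not match.

No


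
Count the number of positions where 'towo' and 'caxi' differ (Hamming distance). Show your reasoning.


Alignment:
Position 1: 't' vs 'c' = DIFFER
Position 2: 'o' vs 'a' = DIFFER
Position 3: 'w' vs 'x' = DIFFER
Position 4: 'o' vs 'i' = DIFFER
Total differences: 4

4


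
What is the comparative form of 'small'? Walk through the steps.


Apply comparative formation (add -er): 'small' -> 'smaller'.

smaller


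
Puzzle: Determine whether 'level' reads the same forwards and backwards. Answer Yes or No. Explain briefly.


Forward: 'level'
Reversed: 'level'
They are identical.

Yes


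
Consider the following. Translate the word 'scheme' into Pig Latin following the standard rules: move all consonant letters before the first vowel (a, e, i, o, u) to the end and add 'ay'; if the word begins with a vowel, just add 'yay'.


'scheme': move consonant cluster 'sch' to end and add 'ay': 'emeschay'.

emeschay


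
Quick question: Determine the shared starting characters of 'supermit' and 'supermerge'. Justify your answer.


Compare from the start: 6 characters match: 'superm'. Mismatch at position 7: 'i' vs 'e'.

superm


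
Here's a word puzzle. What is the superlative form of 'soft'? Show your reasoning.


Apply superlative formation (add -est): 'soft' -> 'softest'.

softest


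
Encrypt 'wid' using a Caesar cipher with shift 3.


Shift each letter by 3: w -> z, i -> l, d -> g. Result: 'zlg'.

zlg


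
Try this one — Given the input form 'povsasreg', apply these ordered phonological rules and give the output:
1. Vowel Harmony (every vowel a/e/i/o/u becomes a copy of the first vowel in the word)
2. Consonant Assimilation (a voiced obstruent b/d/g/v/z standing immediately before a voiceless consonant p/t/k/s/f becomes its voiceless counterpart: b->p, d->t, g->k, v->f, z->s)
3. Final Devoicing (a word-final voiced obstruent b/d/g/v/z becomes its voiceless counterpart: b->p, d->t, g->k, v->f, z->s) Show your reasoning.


Starting form: 'povsasreg'
Rule 1: Vowel Harmony: all vowels become 'o' (matching first vowel). 'povsasreg' -> 'povsosrog'
Rule 2: Consonant Assimilation: voiced obstruent before voiceless consonant becomes voiceless ('vs' -> 'fs'). 'povsosrog' -> 'pofsosrog'
Rule 3: Final Devoicing: word-final voiced obstruent 'g' becomes voiceless 'k'. 'pofsosrog' -> 'pofsosrok'
Final form: 'pofsosrok'

pofsosrok


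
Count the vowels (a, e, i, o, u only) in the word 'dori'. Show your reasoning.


Vowels in 'dori': o, i = 2 vowels.

2


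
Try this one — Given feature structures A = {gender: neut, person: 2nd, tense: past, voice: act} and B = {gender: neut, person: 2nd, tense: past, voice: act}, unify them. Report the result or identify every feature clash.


Compare features:
gender: A=neut vs B=neut -> unified: neut
person: A=2nd vs B=2nd -> unified: 2nd
tense: A=past vs B=past -> unified: past
voice: A=act vs B=act -> unified: act
No clashes found.

Unified: {gender: neut, person: 2nd, tense: past, voice: act}


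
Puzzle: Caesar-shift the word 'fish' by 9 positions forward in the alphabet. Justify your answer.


Shift each letter by 9: f -> o, i -> r, s -> b, h -> q. Result: 'orbq'.

orbq


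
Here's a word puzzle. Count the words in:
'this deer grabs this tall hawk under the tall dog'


Split into words: this | deer | grabs | this | tall | hawk | under | the | tall | dog = 10 words.

10


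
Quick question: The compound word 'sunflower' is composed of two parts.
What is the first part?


Split 'sunflower' into 'sun' + 'flower'. The first part is 'sun'.

sun


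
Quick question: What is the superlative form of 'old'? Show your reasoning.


Apply superlative formation (add -est): 'old' -> 'oldest'.

oldest


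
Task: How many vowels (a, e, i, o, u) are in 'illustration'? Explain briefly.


Vowels in 'illustration': i, u, a, i, o = 5 vowels.

5


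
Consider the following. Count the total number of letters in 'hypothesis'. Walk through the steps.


Spell out 'hypothesis' and number each letter: h(1), y(2), p(3), o(4), t(5), h(6), e(7), s(8), i(9), s(10). Total: 10 letters.

10


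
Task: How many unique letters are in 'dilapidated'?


Unique letters in 'dilapidated': {a, d, e, i, l, p, t} = 7 distinct letters.

7


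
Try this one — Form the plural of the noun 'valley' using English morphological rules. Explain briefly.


Apply rule: Add -s. 'valley' becomes 'valleys'.

valleys


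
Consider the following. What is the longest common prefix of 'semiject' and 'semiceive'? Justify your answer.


Compare from the start: 4 characters match: 'semi'. Mismatch at position 5: 'j' vs 'c'.

semi


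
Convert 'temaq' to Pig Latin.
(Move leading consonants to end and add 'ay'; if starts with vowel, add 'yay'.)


'temaq': move consonant cluster 't' to end and add 'ay': 'emaqtay'.

emaqtay


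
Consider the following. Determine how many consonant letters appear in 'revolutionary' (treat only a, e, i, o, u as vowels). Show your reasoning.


Consonants in 'revolutionary': r, v, l, t, n, r, y = 7 consonants.

7


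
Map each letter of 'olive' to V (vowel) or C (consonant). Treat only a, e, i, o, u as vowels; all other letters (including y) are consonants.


Letter mapping: o = V, l = C, i = V, v = C, e = V.

VCVCV


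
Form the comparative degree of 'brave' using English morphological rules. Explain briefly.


Apply comparative formation (ends in e: add -r): 'brave' -> 'braver'.

braver


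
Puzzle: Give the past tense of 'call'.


Apply rule: Add -ed. 'call' becomes 'called'.

called


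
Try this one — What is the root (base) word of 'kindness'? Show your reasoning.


Remove suffix '-ness' from 'kindness' to get root 'kind'.

kind


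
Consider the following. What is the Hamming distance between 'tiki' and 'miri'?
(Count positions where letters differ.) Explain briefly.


Alignment:
Position 1: 't' vs 'm' = DIFFER
Position 2: 'i' vs 'i' = match
Position 3: 'k' vs 'r' = DIFFER
Position 4: 'i' vs 'i' = match
Total differences: 2

2


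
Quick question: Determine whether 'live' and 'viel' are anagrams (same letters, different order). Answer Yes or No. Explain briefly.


Sorted letters of 'live': 'eilv'
Sorted letters of 'viel': 'eilv'
They match.

Yes


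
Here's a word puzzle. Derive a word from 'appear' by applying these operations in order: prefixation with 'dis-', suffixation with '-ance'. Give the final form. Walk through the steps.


Step 1: Add prefix 'dis-' to 'appear' = 'disappear'
Step 2: Add suffix '-ance' to 'disappear' = 'disappearance'

disappearance


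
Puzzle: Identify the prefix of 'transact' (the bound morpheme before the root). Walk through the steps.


The word 'transact' = 'trans' (prefix) + 'act' (root). The prefix is 'trans'.

trans


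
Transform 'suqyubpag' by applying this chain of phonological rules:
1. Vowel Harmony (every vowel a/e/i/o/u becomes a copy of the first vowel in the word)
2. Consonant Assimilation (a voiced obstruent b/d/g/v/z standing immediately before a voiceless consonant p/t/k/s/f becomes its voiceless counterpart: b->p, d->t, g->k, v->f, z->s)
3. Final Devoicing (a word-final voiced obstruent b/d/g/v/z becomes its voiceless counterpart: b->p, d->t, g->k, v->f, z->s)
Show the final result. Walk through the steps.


Starting form: 'suqyubpag'
Rule 1: Vowel Harmony: all vowels become 'u' (matching first vowel). 'suqyubpag' -> 'suqyubpug'
Rule 2: Consonant Assimilation: voiced obstruent before voiceless consonant becomes voiceless ('bp' -> 'pp'). 'suqyubpug' -> 'suqyuppug'
Rule 3: Final Devoicing: word-final voiced obstruent 'g' becomes voiceless 'k'. 'suqyuppug' -> 'suqyuppuk'
Final form: 'suqyuppuk'

suqyuppuk


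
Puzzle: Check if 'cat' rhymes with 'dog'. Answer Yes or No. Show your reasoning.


Rime (stressed vowel + following sounds) of 'cat': -at = /æt/
Rime of 'dog': -og = /ɒg/
/æt/ and /ɒg/ are different ending sounds, so the words do not rhyme.

No


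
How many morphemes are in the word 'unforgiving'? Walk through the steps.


Decomposition: un- (prefix) + forgive (root) + -ing (suffix) = 3 morpheme(s)

3 morphemes


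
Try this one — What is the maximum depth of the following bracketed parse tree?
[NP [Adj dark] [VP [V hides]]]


Count bracket nesting levels:
'[' at pos 0: depth = 1
'[' at pos 4: depth = 2
'[' at pos 15: depth = 2
'[' at pos 19: depth = 3
Maximum depth reached: 3

3


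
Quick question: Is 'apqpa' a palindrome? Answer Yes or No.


Forward: 'apqpa'
Reversed: 'apqpa'
They are identical.

Yes


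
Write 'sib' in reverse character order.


Reverse 'sib' character by character: 'bis'.

bis


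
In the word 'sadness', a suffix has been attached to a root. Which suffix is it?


The word 'sadness' = 'sad' (root) + '-ness' (suffix). The suffix is '-ness'.

ness


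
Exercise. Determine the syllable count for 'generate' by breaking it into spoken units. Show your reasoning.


Break 'generate' into syllables: gen-er-ate -> gen | er | ate = 3 syllables

3 syllables


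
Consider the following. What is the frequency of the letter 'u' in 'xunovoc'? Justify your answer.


Letter 'u' in 'xunovoc': found at position(s) 2 = 1 occurrence(s).

1


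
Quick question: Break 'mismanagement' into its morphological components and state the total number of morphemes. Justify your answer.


Step 1: Identify prefix: 'mis' (meaning: wrongly)
Step 2: Identify root: 'manage'
Step 3: Identify suffix(es): 'ment'
Decomposition: mis- (prefix: wrongly) + manage (root) + -ment (suffix: action/result)
Total morphemes: 3

3 morphemes (mis- (prefix: wrongly) + manage (root) + -ment (suffix: action/result))


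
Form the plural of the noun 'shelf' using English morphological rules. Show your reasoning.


Apply rule: Change -f to -ves. 'shelf' becomes 'shelves'.

shelves


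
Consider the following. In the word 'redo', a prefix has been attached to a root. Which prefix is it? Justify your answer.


The word 'redo' = 're' (prefix) + 'do' (root). The prefix is 're'.

re


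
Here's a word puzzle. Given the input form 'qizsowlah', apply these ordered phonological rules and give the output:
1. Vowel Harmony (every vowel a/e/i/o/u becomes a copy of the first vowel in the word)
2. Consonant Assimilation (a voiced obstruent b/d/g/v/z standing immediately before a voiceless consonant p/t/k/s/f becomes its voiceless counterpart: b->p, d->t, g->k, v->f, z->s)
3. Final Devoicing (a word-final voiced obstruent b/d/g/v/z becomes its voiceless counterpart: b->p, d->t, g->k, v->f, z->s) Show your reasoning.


Starting form: 'qizsowlah'
Rule 1: Vowel Harmony: all vowels become 'i' (matching first vowel). 'qizsowlah' -> 'qizsiwlih'
Rule 2: Consonant Assimilation: voiced obstruent before voiceless consonant becomes voiceless ('zs' -> 'ss'). 'qizsiwlih' -> 'qissiwlih'
Rule 3: Final Devoicing: final consonant 'h' is not one of the voiced obstruents b/d/g/v/z. No change.
Final form: 'qissiwlih'

qissiwlih


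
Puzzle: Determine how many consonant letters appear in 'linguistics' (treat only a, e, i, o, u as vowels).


Consonants in 'linguistics': l, n, g, s, t, c, s = 7 consonants.

7


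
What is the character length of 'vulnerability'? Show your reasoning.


Spell out 'vulnerability' and number each letter: v(1), u(2), l(3), n(4), e(5), r(6), a(7), b(8), i(9), l(10), i(11), t(12), y(13). Total: 13 letters.

13


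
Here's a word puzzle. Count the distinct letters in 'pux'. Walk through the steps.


Unique letters in 'pux': {p, u, x} = 3 distinct letters.

3


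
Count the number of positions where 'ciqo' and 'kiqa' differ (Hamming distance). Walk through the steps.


Alignment:
Position 1: 'c' vs 'k' = DIFFER
Position 2: 'i' vs 'i' = match
Position 3: 'q' vs 'q' = match
Position 4: 'o' vs 'a' = DIFFER
Total differences: 2

2


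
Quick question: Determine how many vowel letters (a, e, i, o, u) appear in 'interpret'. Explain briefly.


Vowels in 'interpret': i, e, e = 3 vowels.

3


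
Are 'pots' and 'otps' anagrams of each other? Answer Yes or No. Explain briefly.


Sorted letters of 'pots': 'opst'
Sorted letters of 'otps': 'opst'
They match.

Yes


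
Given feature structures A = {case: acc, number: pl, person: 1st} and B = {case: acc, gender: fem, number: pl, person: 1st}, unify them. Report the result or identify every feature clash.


Compare features:
case: A=acc vs B=acc -> unified: acc
gender: A=_ vs B=fem -> unified: fem
number: A=pl vs B=pl -> unified: pl
person: A=1st vs B=1st -> unified: 1st
No clashes found.

Unified: {case: acc, gender: fem, number: pl, person: 1st}


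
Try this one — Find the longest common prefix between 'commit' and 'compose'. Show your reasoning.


Compare from the start: 3 characters match: 'com'. Mismatch at position 4: 'm' vs 'p'.

com


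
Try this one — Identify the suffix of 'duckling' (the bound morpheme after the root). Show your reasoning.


The word 'duckling' = 'duck' (root) + '-ling' (suffix). The suffix is '-ling'.

ling


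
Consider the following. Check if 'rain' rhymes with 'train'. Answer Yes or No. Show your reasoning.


Rime (stressed vowel + following sounds) of 'rain': -ain = /eɪn/
Rime of 'train': -ain = /eɪn/
/eɪn/ and /eɪn/ are the same ending sound, so the words rhyme.

Yes


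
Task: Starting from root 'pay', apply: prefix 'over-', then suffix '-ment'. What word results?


Step 1: Add prefix 'over-' to 'pay' = 'overpay'
Step 2: Add suffix '-ment' to 'overpay' = 'overpayment'

overpayment


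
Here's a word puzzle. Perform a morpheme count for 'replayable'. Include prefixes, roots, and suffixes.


Decomposition: re- (prefix) + play (root) + -able (suffix) = 3 morpheme(s)

3 morphemes


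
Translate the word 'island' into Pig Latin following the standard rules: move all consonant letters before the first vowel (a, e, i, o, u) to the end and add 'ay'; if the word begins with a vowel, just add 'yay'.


'island' starts with a vowel, so add 'yay': 'islandyay'.

islandyay


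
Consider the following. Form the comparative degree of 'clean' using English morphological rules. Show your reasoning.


Apply comparative formation (add -er): 'clean' -> 'cleaner'.

cleaner


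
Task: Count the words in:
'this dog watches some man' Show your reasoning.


Split into words: this | dog | watches | some | man = 5 words.

5


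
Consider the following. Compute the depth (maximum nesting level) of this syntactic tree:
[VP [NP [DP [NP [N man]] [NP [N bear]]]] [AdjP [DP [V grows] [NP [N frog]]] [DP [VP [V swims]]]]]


Count bracket nesting levels:
'[' at pos 0: depth = 1
'[' at pos 4: depth = 2
'[' at pos 8: depth = 3
'[' at pos 12: depth = 4
'[' at pos 16: depth = 5
'[' at pos 25: depth = 4
'[' at pos 29: depth = 5
'[' at pos 41: depth = 2
'[' at pos 47: depth = 3
'[' at pos 51: depth = 4
'[' at pos 61: depth = 4
'[' at pos 65: depth = 5
'[' at pos 76: depth = 3
'[' at pos 80: depth = 4
'[' at pos 84: depth = 5
Maximum depth reached: 5

5


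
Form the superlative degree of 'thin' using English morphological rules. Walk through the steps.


Apply superlative formation (double final consonant, add -est): 'thin' -> 'thinnest'.

thinnest


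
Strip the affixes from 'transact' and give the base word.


Remove prefix 'trans' from 'transact' to get root 'act'.

act


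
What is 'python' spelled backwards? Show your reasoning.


Reverse 'python' character by character: 'nohtyp'.

nohtyp


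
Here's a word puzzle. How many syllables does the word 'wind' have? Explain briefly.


Break 'wind' into syllables: wind -> wind = 1 syllable

1 syllable


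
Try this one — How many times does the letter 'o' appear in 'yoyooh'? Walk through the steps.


Letter 'o' in 'yoyooh': found at position(s) 2, 4, 5 = 3 occurrence(s).

3


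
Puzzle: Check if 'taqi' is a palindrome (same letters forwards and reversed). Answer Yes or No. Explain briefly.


Forward: 'taqi'
Reversed: 'iqat'
They differ.

No


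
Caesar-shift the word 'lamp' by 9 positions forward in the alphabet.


Shift each letter by 9: l -> u, a -> j, m -> v, p -> y. Result: 'ujvy'.

ujvy


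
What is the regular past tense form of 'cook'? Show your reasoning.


Apply rule: Add -ed. 'cook' becomes 'cooked'.

cooked


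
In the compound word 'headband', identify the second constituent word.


Split 'headband' into 'head' + 'band'. The second part is 'band'.

band


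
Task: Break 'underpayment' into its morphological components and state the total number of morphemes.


Step 1: Identify prefix: 'under' (meaning: beneath/insufficient)
Step 2: Identify root: 'pay'
Step 3: Identify suffix(es): 'ment'
Decomposition: under- (prefix: beneath/insufficient) + pay (root) + -ment (suffix: action/result)
Total morphemes: 3

3 morphemes (under- (prefix: beneath/insufficient) + pay (root) + -ment (suffix: action/result))


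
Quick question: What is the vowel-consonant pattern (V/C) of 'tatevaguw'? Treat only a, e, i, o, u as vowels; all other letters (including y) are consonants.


Letter mapping: t = C, a = V, t = C, e = V, v = C, a = V, g = C, u = V, w = C.

CVCVCVCVC


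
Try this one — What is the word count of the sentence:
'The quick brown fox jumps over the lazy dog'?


Split into words: The | quick | brown | fox | jumps | over | the | lazy | dog = 9 words.

9


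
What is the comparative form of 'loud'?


Apply comparative formation (add -er): 'loud' -> 'louder'.

louder


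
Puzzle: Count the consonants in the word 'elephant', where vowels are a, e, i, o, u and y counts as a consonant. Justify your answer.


Consonants in 'elephant': l, p, h, n, t = 5 consonants.

5


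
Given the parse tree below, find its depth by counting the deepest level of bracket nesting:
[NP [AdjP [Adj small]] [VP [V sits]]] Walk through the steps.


Count bracket nesting levels:
'[' at pos 0: depth = 1
'[' at pos 4: depth = 2
'[' at pos 10: depth = 3
'[' at pos 23: depth = 2
'[' at pos 27: depth = 3
Maximum depth reached: 3

3


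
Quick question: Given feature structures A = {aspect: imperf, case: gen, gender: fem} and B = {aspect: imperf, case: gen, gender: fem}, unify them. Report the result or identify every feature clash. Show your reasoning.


Compare features:
aspect: A=imperf vs B=imperf -> unified: imperf
case: A=gen vs B=gen -> unified: gen
gender: A=fem vs B=fem -> unified: fem
No clashes found.

Unified: {aspect: imperf, case: gen, gender: fem}


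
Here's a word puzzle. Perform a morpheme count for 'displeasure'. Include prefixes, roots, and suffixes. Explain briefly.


Decomposition: dis- (prefix) + please (root) + -ure (suffix) = 3 morpheme(s)

3 morphemes


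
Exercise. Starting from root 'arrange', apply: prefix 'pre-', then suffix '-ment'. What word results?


Step 1: Add prefix 'pre-' to 'arrange' = 'prearrange'
Step 2: Add suffix '-ment' to 'prearrange' = 'prearrangement'

prearrangement


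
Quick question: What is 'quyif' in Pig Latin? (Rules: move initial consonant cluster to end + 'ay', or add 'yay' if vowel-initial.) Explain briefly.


'quyif': move consonant cluster 'q' to end and add 'ay': 'uyifqay'.

uyifqay


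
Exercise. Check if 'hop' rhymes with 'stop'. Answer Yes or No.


Rime (stressed vowel + following sounds) of 'hop': -op = /ɒp/
Rime of 'stop': -op = /ɒp/
/ɒp/ and /ɒp/ are the same ending sound, so the words rhyme.

Yes


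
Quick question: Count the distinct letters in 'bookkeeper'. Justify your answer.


Unique letters in 'bookkeeper': {b, e, k, o, p, r} = 6 distinct letters.

6


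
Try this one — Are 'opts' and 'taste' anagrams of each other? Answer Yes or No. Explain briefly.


Sorted letters of 'opts': 'opst'
Sorted letters of 'taste': 'aestt'
They do not match.

No


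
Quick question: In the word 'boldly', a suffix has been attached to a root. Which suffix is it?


The word 'boldly' = 'bold' (root) + '-ly' (suffix). The suffix is '-ly'.

ly


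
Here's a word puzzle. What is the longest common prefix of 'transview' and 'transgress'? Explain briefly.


Compare from the start: 5 characters match: 'trans'. Mismatch at position 6: 'v' vs 'g'.

trans


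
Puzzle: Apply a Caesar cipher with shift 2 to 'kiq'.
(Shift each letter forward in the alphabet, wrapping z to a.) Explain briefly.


Shift each letter by 2: k -> m, i -> k, q -> s. Result: 'mks'.

mks


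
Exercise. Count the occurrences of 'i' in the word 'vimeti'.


Letter 'i' in 'vimeti': found at position(s) 2, 6 = 2 occurrence(s).

2


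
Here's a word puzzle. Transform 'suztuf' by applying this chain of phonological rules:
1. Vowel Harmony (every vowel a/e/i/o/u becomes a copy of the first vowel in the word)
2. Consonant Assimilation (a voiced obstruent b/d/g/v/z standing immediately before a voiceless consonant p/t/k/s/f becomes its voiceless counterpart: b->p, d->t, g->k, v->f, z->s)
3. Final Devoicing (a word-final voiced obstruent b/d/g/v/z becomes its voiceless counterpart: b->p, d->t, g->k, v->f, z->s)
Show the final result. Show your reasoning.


Starting form: 'suztuf'
Rule 1: Vowel Harmony: all vowels already match. No change.
Rule 2: Consonant Assimilation: voiced obstruent before voiceless consonant becomes voiceless ('zt' -> 'st'). 'suztuf' -> 'sustuf'
Rule 3: Final Devoicing: final consonant 'f' is not one of the voiced obstruents b/d/g/v/z. No change.
Final form: 'sustuf'

sustuf


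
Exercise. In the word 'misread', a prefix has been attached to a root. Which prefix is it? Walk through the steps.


The word 'misread' = 'mis' (prefix) + 'read' (root). The prefix is 'mis'.

mis


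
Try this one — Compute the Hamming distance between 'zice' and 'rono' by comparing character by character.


Alignment:
Position 1: 'z' vs 'r' = DIFFER
Position 2: 'i' vs 'o' = DIFFER
Position 3: 'c' vs 'n' = DIFFER
Position 4: 'e' vs 'o' = DIFFER
Total differences: 4

4


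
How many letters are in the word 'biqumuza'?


Spell out 'biqumuza' and number each letter: b(1), i(2), q(3), u(4), m(5), u(6), z(7), a(8). Total: 8 letters.

8


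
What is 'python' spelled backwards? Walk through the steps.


Reverse 'python' character by character: 'nohtyp'.

nohtyp


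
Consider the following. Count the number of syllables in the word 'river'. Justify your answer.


Break 'river' into syllables: riv-er -> riv | er = 2 syllables

2 syllables


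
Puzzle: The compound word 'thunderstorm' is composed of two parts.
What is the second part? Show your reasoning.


Split 'thunderstorm' into 'thunder' + 'storm'. The second part is 'storm'.

storm


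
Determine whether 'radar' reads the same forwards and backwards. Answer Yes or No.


Forward: 'radar'
Reversed: 'radar'
They are identical.

Yes


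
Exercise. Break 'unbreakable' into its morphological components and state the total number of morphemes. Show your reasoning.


Step 1: Identify prefix: 'un' (meaning: not/reverse)
Step 2: Identify root: 'break'
Step 3: Identify suffix(es): 'able'
Decomposition: un- (prefix: not/reverse) + break (root) + -able (suffix: capable of)
Total morphemes: 3

3 morphemes (un- (prefix: not/reverse) + break (root) + -able (suffix: capable of))


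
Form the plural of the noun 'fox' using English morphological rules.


Apply rule: Add -es (sibilant/fricative ending). 'fox' becomes 'foxes'.

foxes


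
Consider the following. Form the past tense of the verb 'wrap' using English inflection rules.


Apply rule: Double final consonant and add -ed. 'wrap' becomes 'wrapped'.

wrapped


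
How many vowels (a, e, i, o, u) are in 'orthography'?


Vowels in 'orthography': o, o, a = 3 vowels.

3


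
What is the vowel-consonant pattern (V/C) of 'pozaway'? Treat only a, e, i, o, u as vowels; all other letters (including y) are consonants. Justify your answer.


Letter mapping: p = C, o = V, z = C, a = V, w = C, a = V, y = C.

CVCVCVC


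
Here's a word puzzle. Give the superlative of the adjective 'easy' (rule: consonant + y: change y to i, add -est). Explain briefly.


Apply superlative formation (consonant + y: change y to i, add -est): 'easy' -> 'easiest'.

easiest


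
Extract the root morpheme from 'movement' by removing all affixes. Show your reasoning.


Remove suffix '-ment' from 'movement' to get root 'move'.

move


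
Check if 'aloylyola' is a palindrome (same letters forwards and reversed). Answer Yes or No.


Forward: 'aloylyola'
Reversed: 'aloylyola'
They are identical.

Yes


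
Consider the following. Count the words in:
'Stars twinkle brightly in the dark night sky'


Split into words: Stars | twinkle | brightly | in | the | dark | night | sky = 8 words.

8


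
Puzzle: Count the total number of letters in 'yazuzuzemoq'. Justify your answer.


Spell out 'yazuzuzemoq' and number each letter: y(1), a(2), z(3), u(4), z(5), u(6), z(7), e(8), m(9), o(10), q(11). Total: 11 letters.

11


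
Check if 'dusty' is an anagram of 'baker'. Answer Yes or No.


Sorted letters of 'dusty': 'dstuy'
Sorted letters of 'baker': 'abekr'
They do not match.

No


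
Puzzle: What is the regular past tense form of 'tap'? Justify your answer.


Apply rule: Double final consonant and add -ed. 'tap' becomes 'tapped'.

tapped


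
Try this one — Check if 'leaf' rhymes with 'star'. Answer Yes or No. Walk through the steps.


Rime (stressed vowel + following sounds) of 'leaf': -eaf = /iːf/
Rime of 'star': -ar = /ɑːr/
/iːf/ and /ɑːr/ are different ending sounds, so the words do not rhyme.

No


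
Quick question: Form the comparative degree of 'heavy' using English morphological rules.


Apply comparative formation (consonant + y: change y to i, add -er): 'heavy' -> 'heavier'.

heavier


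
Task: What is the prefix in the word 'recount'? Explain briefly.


The word 'recount' = 're' (prefix) + 'count' (root). The prefix is 're'.

re


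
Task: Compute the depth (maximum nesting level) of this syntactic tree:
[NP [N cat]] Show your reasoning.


Count bracket nesting levels:
'[' at pos 0: depth = 1
'[' at pos 4: depth = 2
Maximum depth reached: 2

2


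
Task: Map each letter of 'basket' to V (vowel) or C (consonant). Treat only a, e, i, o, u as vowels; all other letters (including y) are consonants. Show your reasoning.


Letter mapping: b = C, a = V, s = C, k = C, e = V, t = C.

CVCCVC


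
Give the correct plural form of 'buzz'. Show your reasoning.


Apply rule: Add -es (sibilant/fricative ending). 'buzz' becomes 'buzzes'.

buzzes


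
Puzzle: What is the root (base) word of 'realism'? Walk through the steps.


Remove suffix '-ism' from 'realism' to get root 'real'.

real


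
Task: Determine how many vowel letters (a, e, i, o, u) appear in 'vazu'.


Vowels in 'vazu': a, u = 2 vowels.

2


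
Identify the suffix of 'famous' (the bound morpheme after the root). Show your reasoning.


The word 'famous' = 'fame' (root) + '-ous' (suffix). The suffix is '-ous'.

ous


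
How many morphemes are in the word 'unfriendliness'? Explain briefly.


Decomposition: un- (prefix) + friend (root) + -ly (suffix) + -ness (suffix) = 4 morpheme(s)

4 morphemes


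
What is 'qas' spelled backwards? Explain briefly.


Reverse 'qas' character by character: 'saq'.

saq


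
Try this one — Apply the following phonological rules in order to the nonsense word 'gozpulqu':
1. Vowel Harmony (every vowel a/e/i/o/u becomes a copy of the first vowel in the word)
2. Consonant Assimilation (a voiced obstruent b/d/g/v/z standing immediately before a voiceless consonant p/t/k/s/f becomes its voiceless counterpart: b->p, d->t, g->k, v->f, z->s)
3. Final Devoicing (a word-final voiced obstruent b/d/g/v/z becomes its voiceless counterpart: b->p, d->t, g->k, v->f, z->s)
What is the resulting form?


Starting form: 'gozpulqu'
Rule 1: Vowel Harmony: all vowels become 'o' (matching first vowel). 'gozpulqu' -> 'gozpolqo'
Rule 2: Consonant Assimilation: voiced obstruent before voiceless consonant becomes voiceless ('zp' -> 'sp'). 'gozpolqo' -> 'gospolqo'
Rule 3: Final Devoicing: the word ends in the vowel 'o', not a consonant. No change.
Final form: 'gospolqo'

gospolqo


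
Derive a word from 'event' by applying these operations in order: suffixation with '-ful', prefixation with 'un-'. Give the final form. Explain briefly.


Step 1: Add suffix '-ful' to 'event' = 'eventful'
Step 2: Add prefix 'un-' to 'eventful' = 'uneventful'

uneventful


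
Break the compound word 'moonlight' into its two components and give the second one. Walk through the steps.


Split 'moonlight' into 'moon' + 'light'. The second part is 'light'.

light


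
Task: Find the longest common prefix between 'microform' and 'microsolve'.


Compare from the start: 5 characters match: 'micro'. Mismatch at position 6: 'f' vs 's'.

micro


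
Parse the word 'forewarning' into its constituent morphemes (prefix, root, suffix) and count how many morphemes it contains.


Step 1: Identify prefix: 'fore' (meaning: before/front)
Step 2: Identify root: 'warn'
Step 3: Identify suffix(es): 'ing'
Decomposition: fore- (prefix: before/front) + warn (root) + -ing (suffix: ongoing action)
Total morphemes: 3

3 morphemes (fore- (prefix: before/front) + warn (root) + -ing (suffix: ongoing action))


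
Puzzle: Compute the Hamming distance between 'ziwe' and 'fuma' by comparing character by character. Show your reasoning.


Alignment:
Position 1: 'z' vs 'f' = DIFFER
Position 2: 'i' vs 'u' = DIFFER
Position 3: 'w' vs 'm' = DIFFER
Position 4: 'e' vs 'a' = DIFFER
Total differences: 4

4


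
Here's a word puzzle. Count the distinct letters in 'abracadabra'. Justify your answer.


Unique letters in 'abracadabra': {a, b, c, d, r} = 5 distinct letters.

5


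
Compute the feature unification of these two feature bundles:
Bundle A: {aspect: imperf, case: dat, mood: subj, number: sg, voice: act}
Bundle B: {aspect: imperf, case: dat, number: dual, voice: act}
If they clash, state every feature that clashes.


Compare features:
aspect: A=imperf vs B=imperf -> unified: imperf
case: A=dat vs B=dat -> unified: dat
mood: A=subj vs B=_ -> unified: subj
number: A=sg vs B=dual -> CLASH
voice: A=act vs B=act -> unified: act
Clash detected on feature 'number' (sg vs dual); unification fails.

CLASH on 'number' (sg vs dual)


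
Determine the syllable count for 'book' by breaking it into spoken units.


Break 'book' into syllables: book -> book = 1 syllable

1 syllable


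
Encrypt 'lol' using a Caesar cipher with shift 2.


Shift each letter by 2: l -> n, o -> q, l -> n. Result: 'nqn'.

nqn


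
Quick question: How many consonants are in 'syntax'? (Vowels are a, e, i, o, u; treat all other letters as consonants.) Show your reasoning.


Consonants in 'syntax': s, y, n, t, x = 5 consonants.

5


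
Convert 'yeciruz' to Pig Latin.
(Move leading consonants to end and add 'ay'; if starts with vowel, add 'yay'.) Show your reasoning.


'yeciruz': move consonant cluster 'y' to end and add 'ay': 'eciruzyay'.

eciruzyay


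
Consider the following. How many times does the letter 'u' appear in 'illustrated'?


Letter 'u' in 'illustrated': found at position(s) 4 = 1 occurrence(s).

1


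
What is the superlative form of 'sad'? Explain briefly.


Apply superlative formation (double final consonant, add -est): 'sad' -> 'saddest'.

saddest


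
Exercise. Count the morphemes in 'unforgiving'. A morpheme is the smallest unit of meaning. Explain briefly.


Decomposition: un- (prefix) + forgive (root) + -ing (suffix) = 3 morpheme(s)

3 morphemes


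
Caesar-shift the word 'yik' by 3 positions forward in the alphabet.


Shift each letter by 3: y -> b, i -> l, k -> n. Result: 'bln'.

bln


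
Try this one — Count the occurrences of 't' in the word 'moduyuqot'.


Letter 't' in 'moduyuqot': found at position(s) 9 = 1 occurrence(s).

1


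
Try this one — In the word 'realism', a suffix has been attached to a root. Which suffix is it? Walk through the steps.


The word 'realism' = 'real' (root) + '-ism' (suffix). The suffix is '-ism'.

ism


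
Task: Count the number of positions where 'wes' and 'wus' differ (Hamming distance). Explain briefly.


Alignment:
Position 1: 'w' vs 'w' = match
Position 2: 'e' vs 'u' = DIFFER
Position 3: 's' vs 's' = match
Total differences: 1

1


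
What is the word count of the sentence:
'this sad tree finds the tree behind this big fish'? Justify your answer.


Split into words: this | sad | tree | finds | the | tree | behind | this | big | fish = 10 words.

10


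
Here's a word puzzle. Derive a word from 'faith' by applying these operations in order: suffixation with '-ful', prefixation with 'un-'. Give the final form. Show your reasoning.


Step 1: Add suffix '-ful' to 'faith' = 'faithful'
Step 2: Add prefix 'un-' to 'faithful' = 'unfaithful'

unfaithful


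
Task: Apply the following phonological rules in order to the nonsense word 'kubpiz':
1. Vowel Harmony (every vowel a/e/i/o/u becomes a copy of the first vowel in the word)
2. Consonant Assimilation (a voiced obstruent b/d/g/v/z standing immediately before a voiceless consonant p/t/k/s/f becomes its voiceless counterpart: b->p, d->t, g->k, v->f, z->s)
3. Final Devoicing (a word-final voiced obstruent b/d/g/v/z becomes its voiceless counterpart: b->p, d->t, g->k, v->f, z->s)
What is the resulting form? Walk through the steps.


Starting form: 'kubpiz'
Rule 1: Vowel Harmony: all vowels become 'u' (matching first vowel). 'kubpiz' -> 'kubpuz'
Rule 2: Consonant Assimilation: voiced obstruent before voiceless consonant becomes voiceless ('bp' -> 'pp'). 'kubpuz' -> 'kuppuz'
Rule 3: Final Devoicing: word-final voiced obstruent 'z' becomes voiceless 's'. 'kuppuz' -> 'kuppus'
Final form: 'kuppus'

kuppus


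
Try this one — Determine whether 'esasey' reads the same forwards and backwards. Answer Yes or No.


Forward: 'esasey'
Reversed: 'yesase'
They differ.

No


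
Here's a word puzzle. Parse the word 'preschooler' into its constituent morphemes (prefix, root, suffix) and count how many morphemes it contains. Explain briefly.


Step 1: Identify prefix: 'pre' (meaning: before)
Step 2: Identify root: 'school'
Step 3: Identify suffix(es): 'er'
Decomposition: pre- (prefix: before) + school (root) + -er (suffix: one who)
Total morphemes: 3

3 morphemes (pre- (prefix: before) + school (root) + -er (suffix: one who))


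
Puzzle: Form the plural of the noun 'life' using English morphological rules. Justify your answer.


Apply rule: Change -fe to -ves. 'life' becomes 'lives'.

lives


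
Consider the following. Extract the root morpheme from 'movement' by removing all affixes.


Remove suffix '-ment' from 'movement' to get root 'move'.

move


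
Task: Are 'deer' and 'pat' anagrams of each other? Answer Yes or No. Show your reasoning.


Sorted letters of 'deer': 'deer'
Sorted letters of 'pat': 'apt'
They do not match.

No


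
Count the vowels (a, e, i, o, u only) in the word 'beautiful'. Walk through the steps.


Vowels in 'beautiful': e, a, u, i, u = 5 vowels.

5


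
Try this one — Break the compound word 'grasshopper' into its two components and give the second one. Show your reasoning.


Split 'grasshopper' into 'grass' + 'hopper'. The second part is 'hopper'.

hopper


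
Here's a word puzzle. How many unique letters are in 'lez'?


Unique letters in 'lez': {e, l, z} = 3 distinct letters.

3


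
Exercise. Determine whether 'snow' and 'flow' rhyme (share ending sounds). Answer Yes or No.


Rime (stressed vowel + following sounds) of 'snow': -ow = /oʊ/
Rime of 'flow': -ow = /oʊ/
/oʊ/ and /oʊ/ are the same ending sound, so the words rhyme.

Yes


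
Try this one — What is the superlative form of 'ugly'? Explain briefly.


Apply superlative formation (consonant + y: change y to i, add -est): 'ugly' -> 'ugliest'.

ugliest


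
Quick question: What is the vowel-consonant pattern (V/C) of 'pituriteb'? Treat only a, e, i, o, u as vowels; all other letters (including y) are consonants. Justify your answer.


Letter mapping: p = C, i = V, t = C, u = V, r = C, i = V, t = C, e = V, b = C.

CVCVCVCVC


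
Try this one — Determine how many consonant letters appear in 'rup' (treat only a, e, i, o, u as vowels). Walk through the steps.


Consonants in 'rup': r, p = 2 consonants.

2


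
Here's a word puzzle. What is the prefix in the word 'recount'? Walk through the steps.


The word 'recount' = 're' (prefix) + 'count' (root). The prefix is 're'.

re


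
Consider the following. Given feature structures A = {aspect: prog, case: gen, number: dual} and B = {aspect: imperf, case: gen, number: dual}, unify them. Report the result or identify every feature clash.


Compare features:
aspect: A=prog vs B=imperf -> CLASH
case: A=gen vs B=gen -> unified: gen
number: A=dual vs B=dual -> unified: dual
Clash detected on feature 'aspect' (prog vs imperf); unification fails.

CLASH on 'aspect' (prog vs imperf)


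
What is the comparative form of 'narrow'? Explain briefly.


Apply comparative formation (add -er): 'narrow' -> 'narrower'.

narrower


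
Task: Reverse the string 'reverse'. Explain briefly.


Reverse 'reverse' character by character: 'esrever'.

esrever
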